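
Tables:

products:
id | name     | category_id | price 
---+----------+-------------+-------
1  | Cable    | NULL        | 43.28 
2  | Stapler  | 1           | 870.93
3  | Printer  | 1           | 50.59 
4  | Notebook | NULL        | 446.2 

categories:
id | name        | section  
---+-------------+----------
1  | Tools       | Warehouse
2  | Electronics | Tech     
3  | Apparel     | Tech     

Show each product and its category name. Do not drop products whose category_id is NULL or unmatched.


LEFT JOIN keeps every row from products (the left table); where category_id has no match in categories, the category columns become NULL. Walk through each product:
  - product 1 (Cable): category_id=NULL, no match -> kept with NULL
  - product 2 (Stapler): category_id=1 -> matches Tools
  - product 3 (Printer): category_id=1 -> matches Tools
  - product 4 (Notebook): category_id=NULL, no match -> kept with NULL
All 4 rows appear; 2 have NULL category.

SQL:
SELECT a.name, b.name AS category
FROM products a
LEFT JOIN categories b ON a.category_id = b.id

Result:
name     | category
---------+---------
Cable    | NULL    
Stapler  | Tools   
Printer  | Tools   
Notebook | NULL    


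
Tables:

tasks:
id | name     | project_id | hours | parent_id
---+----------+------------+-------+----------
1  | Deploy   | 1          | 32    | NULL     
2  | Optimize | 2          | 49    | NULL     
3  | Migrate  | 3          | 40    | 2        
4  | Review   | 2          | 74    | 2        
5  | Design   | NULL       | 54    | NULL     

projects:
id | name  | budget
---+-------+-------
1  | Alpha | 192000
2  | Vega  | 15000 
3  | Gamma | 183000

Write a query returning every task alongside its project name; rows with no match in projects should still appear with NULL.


LEFT JOIN keeps every row from tasks (the left table); where project_id has no match in projects, the project columns become NULL. Walk through each task:
  - task 1 (Deploy): project_id=1 -> matches Alpha
  - task 2 (Optimize): project_id=2 -> matches Vega
  - task 3 (Migrate): project_id=3 -> matches Gamma
  - task 4 (Review): project_id=2 -> matches Vega
  - task 5 (Design): project_id=NULL, no match -> kept with NULL
All 5 rows appear; 1 has NULL project.

SQL:
SELECT a.name, b.name AS project
FROM tasks a
LEFT JOIN projects b ON a.project_id = b.id

Result:
name     | project
---------+--------
Deploy   | Alpha  
Optimize | Vega   
Migrate  | Gamma  
Review   | Vega   
Design   | NULL   


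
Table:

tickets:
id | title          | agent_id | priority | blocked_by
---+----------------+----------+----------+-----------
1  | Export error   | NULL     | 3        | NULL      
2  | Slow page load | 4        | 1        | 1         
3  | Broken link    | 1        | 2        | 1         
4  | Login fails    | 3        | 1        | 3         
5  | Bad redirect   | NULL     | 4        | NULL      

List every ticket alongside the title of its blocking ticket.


This is a self-join: tickets is joined to a second copy of itself, matching each row's blocked_by to another row's id. Use LEFT JOIN so rows with blocked_by=NULL are kept.
  - ticket 1 (Export error): blocked_by=NULL -> NULL
  - ticket 2 (Slow page load): blocked_by=1 -> Export error
  - ticket 3 (Broken link): blocked_by=1 -> Export error
  - ticket 4 (Login fails): blocked_by=3 -> Broken link
  - ticket 5 (Bad redirect): blocked_by=NULL -> NULL

SQL:
SELECT a.title AS item, b.title AS blocked_by
FROM tickets a
LEFT JOIN tickets b ON a.blocked_by = b.id

Result:
item           | blocked_by  
---------------+-------------
Export error   | NULL        
Slow page load | Export error
Broken link    | Export error
Login fails    | Broken link 
Bad redirect   | NULL        


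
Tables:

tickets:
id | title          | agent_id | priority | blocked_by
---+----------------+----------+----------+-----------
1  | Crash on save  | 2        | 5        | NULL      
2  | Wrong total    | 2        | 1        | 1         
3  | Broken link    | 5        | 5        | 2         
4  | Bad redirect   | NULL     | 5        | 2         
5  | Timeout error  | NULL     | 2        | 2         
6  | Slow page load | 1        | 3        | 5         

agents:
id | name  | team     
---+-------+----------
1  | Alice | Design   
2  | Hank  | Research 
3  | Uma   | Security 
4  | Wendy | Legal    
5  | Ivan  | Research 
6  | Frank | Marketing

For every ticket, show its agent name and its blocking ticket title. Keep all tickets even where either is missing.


Two LEFT JOINs from the same base table tickets: one to agents via agent_id, one to tickets itself via blocked_by. Both are LEFT so every ticket is preserved.
Match against agents:
  - ticket 1 (Crash on save): agent_id=2 -> matches Hank
  - ticket 2 (Wrong total): agent_id=2 -> matches Hank
  - ticket 3 (Broken link): agent_id=5 -> matches Ivan
  - ticket 4 (Bad redirect): agent_id=NULL, no match -> kept with NULL
  - ticket 5 (Timeout error): agent_id=NULL, no match -> kept with NULL
  - ticket 6 (Slow page load): agent_id=1 -> matches Alice
Match against tickets (self):
  - ticket 1 (Crash on save): blocked_by=NULL -> NULL
  - ticket 2 (Wrong total): blocked_by=1 -> Crash on save
  - ticket 3 (Broken link): blocked_by=2 -> Wrong total
  - ticket 4 (Bad redirect): blocked_by=2 -> Wrong total
  - ticket 5 (Timeout error): blocked_by=2 -> Wrong total
  - ticket 6 (Slow page load): blocked_by=5 -> Timeout error

SQL:
SELECT a.title, b.name AS agent, c.title AS blocked_by
FROM tickets a
LEFT JOIN agents b ON a.agent_id = b.id
LEFT JOIN tickets c ON a.blocked_by = c.id

Result:
title          | agent | blocked_by   
---------------+-------+--------------
Crash on save  | Hank  | NULL         
Wrong total    | Hank  | Crash on save
Broken link    | Ivan  | Wrong total  
Bad redirect   | NULL  | Wrong total  
Timeout error  | NULL  | Wrong total  
Slow page load | Alice | Timeout error


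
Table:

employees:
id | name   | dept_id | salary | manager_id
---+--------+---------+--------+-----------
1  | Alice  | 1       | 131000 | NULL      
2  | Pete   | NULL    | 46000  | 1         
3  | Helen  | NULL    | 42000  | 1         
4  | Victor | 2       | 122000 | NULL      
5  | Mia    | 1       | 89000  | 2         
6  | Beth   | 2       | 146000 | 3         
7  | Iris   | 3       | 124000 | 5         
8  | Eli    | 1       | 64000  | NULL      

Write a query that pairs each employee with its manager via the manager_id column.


This is a self-join: employees is joined to a second copy of itself, matching each row's manager_id to another row's id. Use LEFT JOIN so rows with manager_id=NULL are kept.
  - employee 1 (Alice): manager_id=NULL -> NULL
  - employee 2 (Pete): manager_id=1 -> Alice
  - employee 3 (Helen): manager_id=1 -> Alice
  - employee 4 (Victor): manager_id=NULL -> NULL
  - employee 5 (Mia): manager_id=2 -> Pete
  - employee 6 (Beth): manager_id=3 -> Helen
  - employee 7 (Iris): manager_id=5 -> Mia
  - employee 8 (Eli): manager_id=NULL -> NULL

SQL:
SELECT a.name AS item, b.name AS manager
FROM employees a
LEFT JOIN employees b ON a.manager_id = b.id

Result:
item   | manager
-------+--------
Alice  | NULL   
Pete   | Alice  
Helen  | Alice  
Victor | NULL   
Mia    | Pete   
Beth   | Helen  
Iris   | Mia    
Eli    | NULL   


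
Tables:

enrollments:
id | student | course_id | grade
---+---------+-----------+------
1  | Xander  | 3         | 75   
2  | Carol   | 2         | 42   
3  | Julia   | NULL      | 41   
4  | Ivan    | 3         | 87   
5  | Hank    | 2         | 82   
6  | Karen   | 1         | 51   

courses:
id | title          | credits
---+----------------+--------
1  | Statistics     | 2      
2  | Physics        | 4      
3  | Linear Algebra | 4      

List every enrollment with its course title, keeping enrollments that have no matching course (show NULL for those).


LEFT JOIN keeps every row from enrollments (the left table); where course_id has no match in courses, the course columns become NULL. Walk through each enrollment:
  - enrollment 1 (Xander): course_id=3 -> matches Linear Algebra
  - enrollment 2 (Carol): course_id=2 -> matches Physics
  - enrollment 3 (Julia): course_id=NULL, no match -> kept with NULL
  - enrollment 4 (Ivan): course_id=3 -> matches Linear Algebra
  - enrollment 5 (Hank): course_id=2 -> matches Physics
  - enrollment 6 (Karen): course_id=1 -> matches Statistics
All 6 rows appear; 1 has NULL course.

SQL:
SELECT a.student, b.title AS course
FROM enrollments a
LEFT JOIN courses b ON a.course_id = b.id

Result:
student | course        
--------+---------------
Xander  | Linear Algebra
Carol   | Physics       
Julia   | NULL          
Ivan    | Linear Algebra
Hank    | Physics       
Karen   | Statistics    


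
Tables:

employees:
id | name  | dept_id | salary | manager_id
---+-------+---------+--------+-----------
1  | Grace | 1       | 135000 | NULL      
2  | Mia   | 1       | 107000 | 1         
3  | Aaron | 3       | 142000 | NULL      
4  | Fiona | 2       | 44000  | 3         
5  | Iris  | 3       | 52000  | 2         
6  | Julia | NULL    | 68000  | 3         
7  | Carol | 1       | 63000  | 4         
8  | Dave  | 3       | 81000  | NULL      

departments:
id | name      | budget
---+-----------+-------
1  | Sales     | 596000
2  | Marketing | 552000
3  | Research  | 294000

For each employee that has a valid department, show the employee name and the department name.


INNER JOIN keeps only employees rows whose dept_id matches an id in departments. Walk through each employee:
  - employee 1 (Grace): dept_id=1 -> matches Sales
  - employee 2 (Mia): dept_id=1 -> matches Sales
  - employee 3 (Aaron): dept_id=3 -> matches Research
  - employee 4 (Fiona): dept_id=2 -> matches Marketing
  - employee 5 (Iris): dept_id=3 -> matches Research
  - employee 6 (Julia): dept_id=NULL, no match -> dropped
  - employee 7 (Carol): dept_id=1 -> matches Sales
  - employee 8 (Dave): dept_id=3 -> matches Research
So 1 of 8 rows is dropped.

SQL:
SELECT a.name, b.name AS department
FROM employees a
INNER JOIN departments b ON a.dept_id = b.id

Result:
name  | department
------+-----------
Grace | Sales     
Mia   | Sales     
Aaron | Research  
Fiona | Marketing 
Iris  | Research  
Carol | Sales     
Dave  | Research  


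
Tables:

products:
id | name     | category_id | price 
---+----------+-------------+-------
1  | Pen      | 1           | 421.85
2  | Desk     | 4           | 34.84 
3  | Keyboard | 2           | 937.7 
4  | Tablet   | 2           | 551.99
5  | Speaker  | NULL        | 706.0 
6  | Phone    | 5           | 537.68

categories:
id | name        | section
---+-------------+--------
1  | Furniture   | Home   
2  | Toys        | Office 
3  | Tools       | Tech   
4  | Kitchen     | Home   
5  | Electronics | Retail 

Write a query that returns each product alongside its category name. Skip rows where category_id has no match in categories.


INNER JOIN keeps only products rows whose category_id matches an id in categories. Walk through each product:
  - product 1 (Pen): category_id=1 -> matches Furniture
  - product 2 (Desk): category_id=4 -> matches Kitchen
  - product 3 (Keyboard): category_id=2 -> matches Toys
  - product 4 (Tablet): category_id=2 -> matches Toys
  - product 5 (Speaker): category_id=NULL, no match -> dropped
  - product 6 (Phone): category_id=5 -> matches Electronics
So 1 of 6 rows is dropped.

SQL:
SELECT a.name, b.name AS category
FROM products a
INNER JOIN categories b ON a.category_id = b.id

Result:
name     | category   
---------+------------
Pen      | Furniture  
Desk     | Kitchen    
Keyboard | Toys       
Tablet   | Toys       
Phone    | Electronics


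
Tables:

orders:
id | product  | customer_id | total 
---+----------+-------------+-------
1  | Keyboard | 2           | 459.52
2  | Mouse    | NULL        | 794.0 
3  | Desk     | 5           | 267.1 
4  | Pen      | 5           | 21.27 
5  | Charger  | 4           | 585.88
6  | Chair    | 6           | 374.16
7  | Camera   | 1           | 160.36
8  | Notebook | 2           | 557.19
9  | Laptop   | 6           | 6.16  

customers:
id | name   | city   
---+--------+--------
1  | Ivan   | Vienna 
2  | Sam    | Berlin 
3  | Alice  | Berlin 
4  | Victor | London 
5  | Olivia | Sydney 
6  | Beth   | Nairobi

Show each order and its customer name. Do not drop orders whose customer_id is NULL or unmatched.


LEFT JOIN keeps every row from orders (the left table); where customer_id has no match in customers, the customer columns become NULL. Walk through each order:
  - order 1 (Keyboard): customer_id=2 -> matches Sam
  - order 2 (Mouse): customer_id=NULL, no match -> kept with NULL
  - order 3 (Desk): customer_id=5 -> matches Olivia
  - order 4 (Pen): customer_id=5 -> matches Olivia
  - order 5 (Charger): customer_id=4 -> matches Victor
  - order 6 (Chair): customer_id=6 -> matches Beth
  - order 7 (Camera): customer_id=1 -> matches Ivan
  - order 8 (Notebook): customer_id=2 -> matches Sam
  - order 9 (Laptop): customer_id=6 -> matches Beth
All 9 rows appear; 1 has NULL customer.

SQL:
SELECT a.product, b.name AS customer
FROM orders a
LEFT JOIN customers b ON a.customer_id = b.id

Result:
product  | customer
---------+---------
Keyboard | Sam     
Mouse    | NULL    
Desk     | Olivia  
Pen      | Olivia  
Charger  | Victor  
Chair    | Beth    
Camera   | Ivan    
Notebook | Sam     
Laptop   | Beth    


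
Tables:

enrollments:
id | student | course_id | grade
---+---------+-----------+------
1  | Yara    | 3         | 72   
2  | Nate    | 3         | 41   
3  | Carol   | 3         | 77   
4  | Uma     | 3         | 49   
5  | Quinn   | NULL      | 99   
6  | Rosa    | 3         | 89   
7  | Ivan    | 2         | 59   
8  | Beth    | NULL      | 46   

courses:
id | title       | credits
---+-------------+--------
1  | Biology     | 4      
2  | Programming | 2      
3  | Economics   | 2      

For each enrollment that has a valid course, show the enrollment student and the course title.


INNER JOIN keeps only enrollments rows whose course_id matches an id in courses. Walk through each enrollment:
  - enrollment 1 (Yara): course_id=3 -> matches Economics
  - enrollment 2 (Nate): course_id=3 -> matches Economics
  - enrollment 3 (Carol): course_id=3 -> matches Economics
  - enrollment 4 (Uma): course_id=3 -> matches Economics
  - enrollment 5 (Quinn): course_id=NULL, no match -> dropped
  - enrollment 6 (Rosa): course_id=3 -> matches Economics
  - enrollment 7 (Ivan): course_id=2 -> matches Programming
  - enrollment 8 (Beth): course_id=NULL, no match -> dropped
So 2 of 8 rows are dropped.

SQL:
SELECT a.student, b.title AS course
FROM enrollments a
INNER JOIN courses b ON a.course_id = b.id

Result:
student | course     
--------+------------
Yara    | Economics  
Nate    | Economics  
Carol   | Economics  
Uma     | Economics  
Rosa    | Economics  
Ivan    | Programming


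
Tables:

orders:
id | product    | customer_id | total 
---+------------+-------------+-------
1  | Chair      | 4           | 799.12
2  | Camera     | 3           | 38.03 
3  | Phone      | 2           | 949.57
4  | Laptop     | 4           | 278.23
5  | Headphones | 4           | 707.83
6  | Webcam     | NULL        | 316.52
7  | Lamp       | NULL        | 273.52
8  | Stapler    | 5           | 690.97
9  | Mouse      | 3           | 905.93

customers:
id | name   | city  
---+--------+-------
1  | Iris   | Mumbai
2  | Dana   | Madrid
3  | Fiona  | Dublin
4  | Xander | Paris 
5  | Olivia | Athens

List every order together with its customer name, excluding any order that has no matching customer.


INNER JOIN keeps only orders rows whose customer_id matches an id in customers. Walk through each order:
  - order 1 (Chair): customer_id=4 -> matches Xander
  - order 2 (Camera): customer_id=3 -> matches Fiona
  - order 3 (Phone): customer_id=2 -> matches Dana
  - order 4 (Laptop): customer_id=4 -> matches Xander
  - order 5 (Headphones): customer_id=4 -> matches Xander
  - order 6 (Webcam): customer_id=NULL, no match -> dropped
  - order 7 (Lamp): customer_id=NULL, no match -> dropped
  - order 8 (Stapler): customer_id=5 -> matches Olivia
  - order 9 (Mouse): customer_id=3 -> matches Fiona
So 2 of 9 rows are dropped.

SQL:
SELECT a.product, b.name AS customer
FROM orders a
INNER JOIN customers b ON a.customer_id = b.id

Result:
product    | customer
-----------+---------
Chair      | Xander  
Camera     | Fiona   
Phone      | Dana    
Laptop     | Xander  
Headphones | Xander  
Stapler    | Olivia  
Mouse      | Fiona   


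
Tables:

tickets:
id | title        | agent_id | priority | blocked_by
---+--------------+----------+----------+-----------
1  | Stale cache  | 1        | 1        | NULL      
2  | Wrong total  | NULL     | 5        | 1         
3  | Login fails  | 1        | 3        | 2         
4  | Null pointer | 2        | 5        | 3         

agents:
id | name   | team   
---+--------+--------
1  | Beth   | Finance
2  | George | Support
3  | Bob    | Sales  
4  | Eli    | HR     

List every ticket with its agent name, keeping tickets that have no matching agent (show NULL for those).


LEFT JOIN keeps every row from tickets (the left table); where agent_id has no match in agents, the agent columns become NULL. Walk through each ticket:
  - ticket 1 (Stale cache): agent_id=1 -> matches Beth
  - ticket 2 (Wrong total): agent_id=NULL, no match -> kept with NULL
  - ticket 3 (Login fails): agent_id=1 -> matches Beth
  - ticket 4 (Null pointer): agent_id=2 -> matches George
All 4 rows appear; 1 has NULL agent.

SQL:
SELECT a.title, b.name AS agent
FROM tickets a
LEFT JOIN agents b ON a.agent_id = b.id

Result:
title        | agent 
-------------+-------
Stale cache  | Beth  
Wrong total  | NULL  
Login fails  | Beth  
Null pointer | George


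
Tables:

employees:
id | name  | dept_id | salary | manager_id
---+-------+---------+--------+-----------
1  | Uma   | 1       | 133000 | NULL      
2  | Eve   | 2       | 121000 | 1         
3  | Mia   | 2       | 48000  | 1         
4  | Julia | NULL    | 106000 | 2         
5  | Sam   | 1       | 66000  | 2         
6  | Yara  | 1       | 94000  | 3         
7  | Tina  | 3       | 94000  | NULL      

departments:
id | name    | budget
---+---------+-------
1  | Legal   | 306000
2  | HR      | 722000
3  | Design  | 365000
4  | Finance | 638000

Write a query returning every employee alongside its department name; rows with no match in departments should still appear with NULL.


LEFT JOIN keeps every row from employees (the left table); where dept_id has no match in departments, the department columns become NULL. Walk through each employee:
  - employee 1 (Uma): dept_id=1 -> matches Legal
  - employee 2 (Eve): dept_id=2 -> matches HR
  - employee 3 (Mia): dept_id=2 -> matches HR
  - employee 4 (Julia): dept_id=NULL, no match -> kept with NULL
  - employee 5 (Sam): dept_id=1 -> matches Legal
  - employee 6 (Yara): dept_id=1 -> matches Legal
  - employee 7 (Tina): dept_id=3 -> matches Design
All 7 rows appear; 1 has NULL department.

SQL:
SELECT a.name, b.name AS department
FROM employees a
LEFT JOIN departments b ON a.dept_id = b.id

Result:
name  | department
------+-----------
Uma   | Legal     
Eve   | HR        
Mia   | HR        
Julia | NULL      
Sam   | Legal     
Yara  | Legal     
Tina  | Design    


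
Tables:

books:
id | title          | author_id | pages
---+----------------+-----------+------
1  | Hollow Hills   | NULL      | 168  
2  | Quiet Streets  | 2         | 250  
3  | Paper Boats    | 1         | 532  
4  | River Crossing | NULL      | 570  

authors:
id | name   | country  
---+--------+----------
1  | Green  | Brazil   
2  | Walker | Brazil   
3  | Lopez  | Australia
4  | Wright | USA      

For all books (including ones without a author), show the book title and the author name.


LEFT JOIN keeps every row from books (the left table); where author_id has no match in authors, the author columns become NULL. Walk through each book:
  - book 1 (Hollow Hills): author_id=NULL, no match -> kept with NULL
  - book 2 (Quiet Streets): author_id=2 -> matches Walker
  - book 3 (Paper Boats): author_id=1 -> matches Green
  - book 4 (River Crossing): author_id=NULL, no match -> kept with NULL
All 4 rows appear; 2 have NULL author.

SQL:
SELECT a.title, b.name AS author
FROM books a
LEFT JOIN authors b ON a.author_id = b.id

Result:
title          | author
---------------+-------
Hollow Hills   | NULL  
Quiet Streets  | Walker
Paper Boats    | Green 
River Crossing | NULL  


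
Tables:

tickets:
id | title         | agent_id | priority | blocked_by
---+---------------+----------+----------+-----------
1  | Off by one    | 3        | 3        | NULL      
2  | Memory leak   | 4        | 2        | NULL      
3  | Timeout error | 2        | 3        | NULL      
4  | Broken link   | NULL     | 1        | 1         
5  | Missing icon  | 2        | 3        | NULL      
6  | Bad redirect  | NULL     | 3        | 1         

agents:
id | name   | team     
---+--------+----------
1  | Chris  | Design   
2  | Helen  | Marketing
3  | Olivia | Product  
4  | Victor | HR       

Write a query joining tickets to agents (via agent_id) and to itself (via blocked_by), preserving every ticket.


Two LEFT JOINs from the same base table tickets: one to agents via agent_id, one to tickets itself via blocked_by. Both are LEFT so every ticket is preserved.
Match against agents:
  - ticket 1 (Off by one): agent_id=3 -> matches Olivia
  - ticket 2 (Memory leak): agent_id=4 -> matches Victor
  - ticket 3 (Timeout error): agent_id=2 -> matches Helen
  - ticket 4 (Broken link): agent_id=NULL, no match -> kept with NULL
  - ticket 5 (Missing icon): agent_id=2 -> matches Helen
  - ticket 6 (Bad redirect): agent_id=NULL, no match -> kept with NULL
Match against tickets (self):
  - ticket 1 (Off by one): blocked_by=NULL -> NULL
  - ticket 2 (Memory leak): blocked_by=NULL -> NULL
  - ticket 3 (Timeout error): blocked_by=NULL -> NULL
  - ticket 4 (Broken link): blocked_by=1 -> Off by one
  - ticket 5 (Missing icon): blocked_by=NULL -> NULL
  - ticket 6 (Bad redirect): blocked_by=1 -> Off by one

SQL:
SELECT a.title, b.name AS agent, c.title AS blocked_by
FROM tickets a
LEFT JOIN agents b ON a.agent_id = b.id
LEFT JOIN tickets c ON a.blocked_by = c.id

Result:
title         | agent  | blocked_by
--------------+--------+-----------
Off by one    | Olivia | NULL      
Memory leak   | Victor | NULL      
Timeout error | Helen  | NULL      
Broken link   | NULL   | Off by one
Missing icon  | Helen  | NULL      
Bad redirect  | NULL   | Off by one


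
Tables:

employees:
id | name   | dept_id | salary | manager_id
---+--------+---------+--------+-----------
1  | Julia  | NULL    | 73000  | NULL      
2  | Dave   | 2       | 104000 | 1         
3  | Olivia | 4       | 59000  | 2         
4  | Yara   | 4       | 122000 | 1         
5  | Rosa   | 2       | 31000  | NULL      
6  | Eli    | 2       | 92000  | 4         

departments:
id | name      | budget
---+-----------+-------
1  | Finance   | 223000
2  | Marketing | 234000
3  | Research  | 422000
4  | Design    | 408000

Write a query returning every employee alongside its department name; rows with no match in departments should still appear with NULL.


LEFT JOIN keeps every row from employees (the left table); where dept_id has no match in departments, the department columns become NULL. Walk through each employee:
  - employee 1 (Julia): dept_id=NULL, no match -> kept with NULL
  - employee 2 (Dave): dept_id=2 -> matches Marketing
  - employee 3 (Olivia): dept_id=4 -> matches Design
  - employee 4 (Yara): dept_id=4 -> matches Design
  - employee 5 (Rosa): dept_id=2 -> matches Marketing
  - employee 6 (Eli): dept_id=2 -> matches Marketing
All 6 rows appear; 1 has NULL department.

SQL:
SELECT a.name, b.name AS department
FROM employees a
LEFT JOIN departments b ON a.dept_id = b.id

Result:
name   | department
-------+-----------
Julia  | NULL      
Dave   | Marketing 
Olivia | Design    
Yara   | Design    
Rosa   | Marketing 
Eli    | Marketing 


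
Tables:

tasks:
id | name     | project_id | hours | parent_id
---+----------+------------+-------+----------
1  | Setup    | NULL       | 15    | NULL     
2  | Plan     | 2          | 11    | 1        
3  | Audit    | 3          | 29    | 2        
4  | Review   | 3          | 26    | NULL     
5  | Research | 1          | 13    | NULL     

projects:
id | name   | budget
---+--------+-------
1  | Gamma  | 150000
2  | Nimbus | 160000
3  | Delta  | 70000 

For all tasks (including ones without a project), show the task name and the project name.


LEFT JOIN keeps every row from tasks (the left table); where project_id has no match in projects, the project columns become NULL. Walk through each task:
  - task 1 (Setup): project_id=NULL, no match -> kept with NULL
  - task 2 (Plan): project_id=2 -> matches Nimbus
  - task 3 (Audit): project_id=3 -> matches Delta
  - task 4 (Review): project_id=3 -> matches Delta
  - task 5 (Research): project_id=1 -> matches Gamma
All 5 rows appear; 1 has NULL project.

SQL:
SELECT a.name, b.name AS project
FROM tasks a
LEFT JOIN projects b ON a.project_id = b.id

Result:
name     | project
---------+--------
Setup    | NULL   
Plan     | Nimbus 
Audit    | Delta  
Review   | Delta  
Research | Gamma  


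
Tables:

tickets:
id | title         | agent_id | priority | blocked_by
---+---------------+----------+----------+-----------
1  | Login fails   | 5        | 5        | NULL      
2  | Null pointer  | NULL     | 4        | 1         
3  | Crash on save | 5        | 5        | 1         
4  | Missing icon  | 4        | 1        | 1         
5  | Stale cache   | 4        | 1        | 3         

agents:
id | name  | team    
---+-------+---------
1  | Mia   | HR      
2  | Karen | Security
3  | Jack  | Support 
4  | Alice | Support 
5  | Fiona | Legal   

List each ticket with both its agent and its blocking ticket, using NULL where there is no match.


Two LEFT JOINs from the same base table tickets: one to agents via agent_id, one to tickets itself via blocked_by. Both are LEFT so every ticket is preserved.
Match against agents:
  - ticket 1 (Login fails): agent_id=5 -> matches Fiona
  - ticket 2 (Null pointer): agent_id=NULL, no match -> kept with NULL
  - ticket 3 (Crash on save): agent_id=5 -> matches Fiona
  - ticket 4 (Missing icon): agent_id=4 -> matches Alice
  - ticket 5 (Stale cache): agent_id=4 -> matches Alice
Match against tickets (self):
  - ticket 1 (Login fails): blocked_by=NULL -> NULL
  - ticket 2 (Null pointer): blocked_by=1 -> Login fails
  - ticket 3 (Crash on save): blocked_by=1 -> Login fails
  - ticket 4 (Missing icon): blocked_by=1 -> Login fails
  - ticket 5 (Stale cache): blocked_by=3 -> Crash on save

SQL:
SELECT a.title, b.name AS agent, c.title AS blocked_by
FROM tickets a
LEFT JOIN agents b ON a.agent_id = b.id
LEFT JOIN tickets c ON a.blocked_by = c.id

Result:
title         | agent | blocked_by   
--------------+-------+--------------
Login fails   | Fiona | NULL         
Null pointer  | NULL  | Login fails  
Crash on save | Fiona | Login fails  
Missing icon  | Alice | Login fails  
Stale cache   | Alice | Crash on save


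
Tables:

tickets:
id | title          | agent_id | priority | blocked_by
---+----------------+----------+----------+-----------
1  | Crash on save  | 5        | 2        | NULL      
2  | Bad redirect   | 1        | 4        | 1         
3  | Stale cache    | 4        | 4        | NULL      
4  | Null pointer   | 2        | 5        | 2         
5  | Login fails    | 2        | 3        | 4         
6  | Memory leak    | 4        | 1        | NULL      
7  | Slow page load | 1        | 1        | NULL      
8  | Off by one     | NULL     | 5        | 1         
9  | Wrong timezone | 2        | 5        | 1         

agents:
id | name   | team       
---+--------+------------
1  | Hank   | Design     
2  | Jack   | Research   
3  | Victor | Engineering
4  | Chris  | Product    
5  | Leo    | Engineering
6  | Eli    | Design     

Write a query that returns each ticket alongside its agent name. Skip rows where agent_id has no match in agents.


INNER JOIN keeps only tickets rows whose agent_id matches an id in agents. Walk through each ticket:
  - ticket 1 (Crash on save): agent_id=5 -> matches Leo
  - ticket 2 (Bad redirect): agent_id=1 -> matches Hank
  - ticket 3 (Stale cache): agent_id=4 -> matches Chris
  - ticket 4 (Null pointer): agent_id=2 -> matches Jack
  - ticket 5 (Login fails): agent_id=2 -> matches Jack
  - ticket 6 (Memory leak): agent_id=4 -> matches Chris
  - ticket 7 (Slow page load): agent_id=1 -> matches Hank
  - ticket 8 (Off by one): agent_id=NULL, no match -> dropped
  - ticket 9 (Wrong timezone): agent_id=2 -> matches Jack
So 1 of 9 rows is dropped.

SQL:
SELECT a.title, b.name AS agent
FROM tickets a
INNER JOIN agents b ON a.agent_id = b.id

Result:
title          | agent
---------------+------
Crash on save  | Leo  
Bad redirect   | Hank 
Stale cache    | Chris
Null pointer   | Jack 
Login fails    | Jack 
Memory leak    | Chris
Slow page load | Hank 
Wrong timezone | Jack 


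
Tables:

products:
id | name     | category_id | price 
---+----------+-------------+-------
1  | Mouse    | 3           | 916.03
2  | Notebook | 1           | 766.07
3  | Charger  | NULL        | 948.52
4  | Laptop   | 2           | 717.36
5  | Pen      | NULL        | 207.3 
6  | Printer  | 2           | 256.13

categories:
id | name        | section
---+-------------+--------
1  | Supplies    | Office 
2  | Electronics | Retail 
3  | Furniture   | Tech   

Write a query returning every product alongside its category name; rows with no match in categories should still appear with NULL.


LEFT JOIN keeps every row from products (the left table); where category_id has no match in categories, the category columns become NULL. Walk through each product:
  - product 1 (Mouse): category_id=3 -> matches Furniture
  - product 2 (Notebook): category_id=1 -> matches Supplies
  - product 3 (Charger): category_id=NULL, no match -> kept with NULL
  - product 4 (Laptop): category_id=2 -> matches Electronics
  - product 5 (Pen): category_id=NULL, no match -> kept with NULL
  - product 6 (Printer): category_id=2 -> matches Electronics
All 6 rows appear; 2 have NULL category.

SQL:
SELECT a.name, b.name AS category
FROM products a
LEFT JOIN categories b ON a.category_id = b.id

Result:
name     | category   
---------+------------
Mouse    | Furniture  
Notebook | Supplies   
Charger  | NULL       
Laptop   | Electronics
Pen      | NULL       
Printer  | Electronics


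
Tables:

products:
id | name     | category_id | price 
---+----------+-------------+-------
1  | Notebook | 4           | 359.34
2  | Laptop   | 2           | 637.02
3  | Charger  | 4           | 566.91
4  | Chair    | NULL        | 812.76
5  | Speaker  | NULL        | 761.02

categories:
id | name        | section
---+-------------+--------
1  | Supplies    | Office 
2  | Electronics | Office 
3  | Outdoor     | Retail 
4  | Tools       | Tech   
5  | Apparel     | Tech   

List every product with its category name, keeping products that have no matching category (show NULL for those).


LEFT JOIN keeps every row from products (the left table); where category_id has no match in categories, the category columns become NULL. Walk through each product:
  - product 1 (Notebook): category_id=4 -> matches Tools
  - product 2 (Laptop): category_id=2 -> matches Electronics
  - product 3 (Charger): category_id=4 -> matches Tools
  - product 4 (Chair): category_id=NULL, no match -> kept with NULL
  - product 5 (Speaker): category_id=NULL, no match -> kept with NULL
All 5 rows appear; 2 have NULL category.

SQL:
SELECT a.name, b.name AS category
FROM products a
LEFT JOIN categories b ON a.category_id = b.id

Result:
name     | category   
---------+------------
Notebook | Tools      
Laptop   | Electronics
Charger  | Tools      
Chair    | NULL       
Speaker  | NULL       


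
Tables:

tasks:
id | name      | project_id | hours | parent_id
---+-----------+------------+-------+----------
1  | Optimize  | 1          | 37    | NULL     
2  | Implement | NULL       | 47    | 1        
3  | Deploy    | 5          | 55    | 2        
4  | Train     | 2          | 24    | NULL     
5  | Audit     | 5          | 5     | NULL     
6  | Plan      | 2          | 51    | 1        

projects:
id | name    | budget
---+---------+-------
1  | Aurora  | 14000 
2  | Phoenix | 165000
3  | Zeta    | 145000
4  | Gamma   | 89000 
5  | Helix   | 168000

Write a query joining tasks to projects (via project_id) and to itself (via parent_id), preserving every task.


Two LEFT JOINs from the same base table tasks: one to projects via project_id, one to tasks itself via parent_id. Both are LEFT so every task is preserved.
Match against projects:
  - task 1 (Optimize): project_id=1 -> matches Aurora
  - task 2 (Implement): project_id=NULL, no match -> kept with NULL
  - task 3 (Deploy): project_id=5 -> matches Helix
  - task 4 (Train): project_id=2 -> matches Phoenix
  - task 5 (Audit): project_id=5 -> matches Helix
  - task 6 (Plan): project_id=2 -> matches Phoenix
Match against tasks (self):
  - task 1 (Optimize): parent_id=NULL -> NULL
  - task 2 (Implement): parent_id=1 -> Optimize
  - task 3 (Deploy): parent_id=2 -> Implement
  - task 4 (Train): parent_id=NULL -> NULL
  - task 5 (Audit): parent_id=NULL -> NULL
  - task 6 (Plan): parent_id=1 -> Optimize

SQL:
SELECT a.name, b.name AS project, c.name AS parent
FROM tasks a
LEFT JOIN projects b ON a.project_id = b.id
LEFT JOIN tasks c ON a.parent_id = c.id

Result:
name      | project | parent   
----------+---------+----------
Optimize  | Aurora  | NULL     
Implement | NULL    | Optimize 
Deploy    | Helix   | Implement
Train     | Phoenix | NULL     
Audit     | Helix   | NULL     
Plan      | Phoenix | Optimize 


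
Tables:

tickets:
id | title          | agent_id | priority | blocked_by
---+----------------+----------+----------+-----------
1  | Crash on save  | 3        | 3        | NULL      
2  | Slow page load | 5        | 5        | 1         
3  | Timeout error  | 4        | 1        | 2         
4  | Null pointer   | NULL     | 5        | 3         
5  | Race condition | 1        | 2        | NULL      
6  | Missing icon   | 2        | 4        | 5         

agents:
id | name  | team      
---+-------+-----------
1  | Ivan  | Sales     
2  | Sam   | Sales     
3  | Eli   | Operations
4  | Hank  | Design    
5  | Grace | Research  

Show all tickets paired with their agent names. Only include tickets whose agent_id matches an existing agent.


INNER JOIN keeps only tickets rows whose agent_id matches an id in agents. Walk through each ticket:
  - ticket 1 (Crash on save): agent_id=3 -> matches Eli
  - ticket 2 (Slow page load): agent_id=5 -> matches Grace
  - ticket 3 (Timeout error): agent_id=4 -> matches Hank
  - ticket 4 (Null pointer): agent_id=NULL, no match -> dropped
  - ticket 5 (Race condition): agent_id=1 -> matches Ivan
  - ticket 6 (Missing icon): agent_id=2 -> matches Sam
So 1 of 6 rows is dropped.

SQL:
SELECT a.title, b.name AS agent
FROM tickets a
INNER JOIN agents b ON a.agent_id = b.id

Result:
title          | agent
---------------+------
Crash on save  | Eli  
Slow page load | Grace
Timeout error  | Hank 
Race condition | Ivan 
Missing icon   | Sam  


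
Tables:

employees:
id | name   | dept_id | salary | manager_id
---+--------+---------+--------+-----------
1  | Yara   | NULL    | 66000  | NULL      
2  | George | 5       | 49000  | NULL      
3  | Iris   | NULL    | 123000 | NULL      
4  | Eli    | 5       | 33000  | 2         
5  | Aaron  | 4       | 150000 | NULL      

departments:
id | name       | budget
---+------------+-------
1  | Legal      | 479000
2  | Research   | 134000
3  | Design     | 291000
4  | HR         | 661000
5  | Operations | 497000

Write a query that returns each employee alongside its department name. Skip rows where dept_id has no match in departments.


INNER JOIN keeps only employees rows whose dept_id matches an id in departments. Walk through each employee:
  - employee 1 (Yara): dept_id=NULL, no match -> dropped
  - employee 2 (George): dept_id=5 -> matches Operations
  - employee 3 (Iris): dept_id=NULL, no match -> dropped
  - employee 4 (Eli): dept_id=5 -> matches Operations
  - employee 5 (Aaron): dept_id=4 -> matches HR
So 2 of 5 rows are dropped.

SQL:
SELECT a.name, b.name AS department
FROM employees a
INNER JOIN departments b ON a.dept_id = b.id

Result:
name   | department
-------+-----------
George | Operations
Eli    | Operations
Aaron  | HR        


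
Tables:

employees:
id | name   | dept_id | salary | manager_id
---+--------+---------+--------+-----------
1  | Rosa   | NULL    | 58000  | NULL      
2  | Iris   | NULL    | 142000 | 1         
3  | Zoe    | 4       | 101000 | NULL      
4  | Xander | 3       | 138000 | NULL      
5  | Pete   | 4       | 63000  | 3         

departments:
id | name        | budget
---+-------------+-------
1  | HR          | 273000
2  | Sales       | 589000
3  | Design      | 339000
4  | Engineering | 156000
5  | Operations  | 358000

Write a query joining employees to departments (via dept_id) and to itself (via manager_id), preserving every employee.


Two LEFT JOINs from the same base table employees: one to departments via dept_id, one to employees itself via manager_id. Both are LEFT so every employee is preserved.
Match against departments:
  - employee 1 (Rosa): dept_id=NULL, no match -> kept with NULL
  - employee 2 (Iris): dept_id=NULL, no match -> kept with NULL
  - employee 3 (Zoe): dept_id=4 -> matches Engineering
  - employee 4 (Xander): dept_id=3 -> matches Design
  - employee 5 (Pete): dept_id=4 -> matches Engineering
Match against employees (self):
  - employee 1 (Rosa): manager_id=NULL -> NULL
  - employee 2 (Iris): manager_id=1 -> Rosa
  - employee 3 (Zoe): manager_id=NULL -> NULL
  - employee 4 (Xander): manager_id=NULL -> NULL
  - employee 5 (Pete): manager_id=3 -> Zoe

SQL:
SELECT a.name, b.name AS department, c.name AS manager
FROM employees a
LEFT JOIN departments b ON a.dept_id = b.id
LEFT JOIN employees c ON a.manager_id = c.id

Result:
name   | department  | manager
-------+-------------+--------
Rosa   | NULL        | NULL   
Iris   | NULL        | Rosa   
Zoe    | Engineering | NULL   
Xander | Design      | NULL   
Pete   | Engineering | Zoe    


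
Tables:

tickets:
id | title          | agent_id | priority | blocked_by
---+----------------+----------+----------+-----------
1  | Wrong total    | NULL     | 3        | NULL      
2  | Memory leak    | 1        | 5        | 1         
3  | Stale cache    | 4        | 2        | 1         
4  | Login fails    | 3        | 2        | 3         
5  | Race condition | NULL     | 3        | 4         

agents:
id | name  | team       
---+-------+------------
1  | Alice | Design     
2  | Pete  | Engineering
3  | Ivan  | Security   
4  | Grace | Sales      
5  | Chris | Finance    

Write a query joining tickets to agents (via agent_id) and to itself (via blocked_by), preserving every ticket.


Two LEFT JOINs from the same base table tickets: one to agents via agent_id, one to tickets itself via blocked_by. Both are LEFT so every ticket is preserved.
Match against agents:
  - ticket 1 (Wrong total): agent_id=NULL, no match -> kept with NULL
  - ticket 2 (Memory leak): agent_id=1 -> matches Alice
  - ticket 3 (Stale cache): agent_id=4 -> matches Grace
  - ticket 4 (Login fails): agent_id=3 -> matches Ivan
  - ticket 5 (Race condition): agent_id=NULL, no match -> kept with NULL
Match against tickets (self):
  - ticket 1 (Wrong total): blocked_by=NULL -> NULL
  - ticket 2 (Memory leak): blocked_by=1 -> Wrong total
  - ticket 3 (Stale cache): blocked_by=1 -> Wrong total
  - ticket 4 (Login fails): blocked_by=3 -> Stale cache
  - ticket 5 (Race condition): blocked_by=4 -> Login fails

SQL:
SELECT a.title, b.name AS agent, c.title AS blocked_by
FROM tickets a
LEFT JOIN agents b ON a.agent_id = b.id
LEFT JOIN tickets c ON a.blocked_by = c.id

Result:
title          | agent | blocked_by 
---------------+-------+------------
Wrong total    | NULL  | NULL       
Memory leak    | Alice | Wrong total
Stale cache    | Grace | Wrong total
Login fails    | Ivan  | Stale cache
Race condition | NULL  | Login fails


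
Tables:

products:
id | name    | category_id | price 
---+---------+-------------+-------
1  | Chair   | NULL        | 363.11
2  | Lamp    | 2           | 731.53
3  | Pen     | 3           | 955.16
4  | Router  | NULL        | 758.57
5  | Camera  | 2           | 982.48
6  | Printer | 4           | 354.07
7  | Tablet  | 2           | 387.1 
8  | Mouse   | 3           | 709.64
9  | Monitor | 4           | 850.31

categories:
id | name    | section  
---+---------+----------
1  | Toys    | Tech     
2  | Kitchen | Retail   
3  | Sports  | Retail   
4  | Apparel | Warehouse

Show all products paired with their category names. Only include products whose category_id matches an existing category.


INNER JOIN keeps only products rows whose category_id matches an id in categories. Walk through each product:
  - product 1 (Chair): category_id=NULL, no match -> dropped
  - product 2 (Lamp): category_id=2 -> matches Kitchen
  - product 3 (Pen): category_id=3 -> matches Sports
  - product 4 (Router): category_id=NULL, no match -> dropped
  - product 5 (Camera): category_id=2 -> matches Kitchen
  - product 6 (Printer): category_id=4 -> matches Apparel
  - product 7 (Tablet): category_id=2 -> matches Kitchen
  - product 8 (Mouse): category_id=3 -> matches Sports
  - product 9 (Monitor): category_id=4 -> matches Apparel
So 2 of 9 rows are dropped.

SQL:
SELECT a.name, b.name AS category
FROM products a
INNER JOIN categories b ON a.category_id = b.id

Result:
name    | category
--------+---------
Lamp    | Kitchen 
Pen     | Sports  
Camera  | Kitchen 
Printer | Apparel 
Tablet  | Kitchen 
Mouse   | Sports  
Monitor | Apparel 
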